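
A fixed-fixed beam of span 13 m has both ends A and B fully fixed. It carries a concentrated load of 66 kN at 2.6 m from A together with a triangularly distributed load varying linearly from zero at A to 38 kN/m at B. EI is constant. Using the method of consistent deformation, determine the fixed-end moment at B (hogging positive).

M_B = 348.6 kN·m

Release both end moments; the primary structure is a simply-supported span AB with redundants M_A and M_B.
End rotations of the released simple span under the applied load (×1/EI):
  at A: point load 66 at a = 2.6: Pab(L + b)/(6LEI) = 535.4/EI
  at B: point load 66 at a = 2.6: Pab(L + a)/(6LEI) = 356.9/EI
  at A: triangular load, peak 38: 7w₀L³/(360EI) = 1623/EI
  at B: triangular load, peak 38: w₀L³/(45EI) = 1855/EI
  θ_A0 = 2159/EI,  θ_B0 = 2212/EI
Flexibility coefficients: a unit moment at one end gives L/(3EI) there and L/(6EI) at the far end, so f₁₁ = f₂₂ = 4.333/EI and f₁₂ = f₂₁ = 2.167/EI.
Compatibility — zero rotation at each built-in end:
  4.333 M_A + 2.167 M_B = 2159
  2.167 M_A + 4.333 M_B = 2212
Solving the pair gives M_A = 323.9 kN·m and M_B = 348.6 kN·m (hogging).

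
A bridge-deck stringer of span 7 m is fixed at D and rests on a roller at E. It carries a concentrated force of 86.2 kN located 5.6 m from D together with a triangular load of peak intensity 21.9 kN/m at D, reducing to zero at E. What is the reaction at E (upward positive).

R_E = 76.01 kN

Choose R_E as the redundant. The primary structure is the cantilever fixed at D.
Free-end deflection of the primary structure under the applied loading (downward +):
  point load 86.2 at a = 5.6: Pa²(3L − a)/(6EI) = 6938/EI
  triangular load, peak 21.9 at the fixed end: w₀L⁴/(30EI) = 1753/EI
  δ_0 = 8691/EI
Tip deflection under a unit load at E: L³/(3EI) = 114.3/EI.
The prop prevents deflection at E: R_E = δ_0/δ_{EE} = 8691/114.3 = 76.01 kN.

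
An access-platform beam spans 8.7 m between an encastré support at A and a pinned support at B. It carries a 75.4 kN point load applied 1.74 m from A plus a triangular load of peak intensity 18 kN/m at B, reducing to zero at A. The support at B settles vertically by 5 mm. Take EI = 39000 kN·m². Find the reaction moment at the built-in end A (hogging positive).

Take the reaction at B as the redundant and release it; the primary structure is a cantilever fixed at A.
Free-end deflection of the primary structure under the applied loading (downward +):
  point load 75.4 at a = 1.74: Pa²(3L − a)/(6EI) = 926.8/EI
  triangular load, peak 18 at the free end: 11w₀L⁴/(120EI) = 9453/EI
  δ_0 = 10380/EI
Tip deflection under a unit load at B: L³/(3EI) = 219.5/EI.
With EI = 39000 kN·m²: δ_0 = 0.26614 m and δ_{BB} = 0.005628 m/kN.
Compatibility — the beam at B must follow the support down by 0.005 m: δ_0 − R_B·δ_{BB} = 0.005, so R_B = (0.26614 − 0.005)/0.005628 = 46.4 kN.
Moment equilibrium about A: M_A = Σ(load moments about A) − R_B·L = 585.3 − 46.4×8.7 = 181.7 kN·m.

M_A = 181.7 kN·m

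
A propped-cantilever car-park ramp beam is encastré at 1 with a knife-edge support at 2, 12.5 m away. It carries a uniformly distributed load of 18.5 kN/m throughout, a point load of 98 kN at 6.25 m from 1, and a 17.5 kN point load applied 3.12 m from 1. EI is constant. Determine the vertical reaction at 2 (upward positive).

Remove the prop at 2; the released (primary) structure is a cantilever built in at 1.
Downward deflection at the released point 2 due to the loads:
  UDL 18.5: wL⁴/(8EI) = 56458/EI
  point load 98 at a = 6.25: Pa²(3L − a)/(6EI) = 19938/EI
  point load 17.5 at a = 3.12: Pa²(3L − a)/(6EI) = 976.1/EI
  δ_0 = 77372/EI
Flexibility coefficient — unit upward force at 2: δ_{22} = L³/(3EI) = 651/EI.
The prop prevents deflection at 2: R_2 = δ_0/δ_{22} = 77372/651 = 118.8 kN.

R_2 = 118.8 kN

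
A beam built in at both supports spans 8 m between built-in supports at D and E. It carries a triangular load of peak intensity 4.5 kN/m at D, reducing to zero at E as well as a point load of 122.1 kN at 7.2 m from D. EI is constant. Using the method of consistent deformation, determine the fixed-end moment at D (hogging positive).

M_D = 23.19 kN·m

Release both end moments; the primary structure is a simply-supported span DE with redundants M_D and M_E.
Simple-span end rotations at D and E under the given loads:
  at D: triangular load, peak 4.5: w₀L³/(45EI) = 51.2/EI
  at E: triangular load, peak 4.5: 7w₀L³/(360EI) = 44.8/EI
  at D: point load 122.1 at a = 7.2: Pab(L + b)/(6LEI) = 128.9/EI
  at E: point load 122.1 at a = 7.2: Pab(L + a)/(6LEI) = 222.7/EI
  θ_D0 = 180.1/EI,  θ_E0 = 267.5/EI
Flexibility coefficients: a unit moment at one end gives L/(3EI) there and L/(6EI) at the far end, so f₁₁ = f₂₂ = 2.667/EI and f₁₂ = f₂₁ = 1.333/EI.
Compatibility — zero rotation at each built-in end:
  2.667 M_D + 1.333 M_E = 180.1
  1.333 M_D + 2.667 M_E = 267.5
Solving the pair gives M_D = 23.19 kN·m and M_E = 88.72 kN·m (hogging).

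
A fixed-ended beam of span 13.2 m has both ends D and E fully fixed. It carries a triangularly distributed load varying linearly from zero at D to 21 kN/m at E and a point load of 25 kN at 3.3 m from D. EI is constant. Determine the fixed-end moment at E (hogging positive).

M_E = 198.4 kN·m

Release both end moments; the primary structure is a simply-supported span DE with redundants M_D and M_E.
Simple-span end rotations at D and E under the given loads:
  at D: triangular load, peak 21: 7w₀L³/(360EI) = 939.2/EI
  at E: triangular load, peak 21: w₀L³/(45EI) = 1073/EI
  at D: point load 25 at a = 3.3: Pab(L + b)/(6LEI) = 238.2/EI
  at E: point load 25 at a = 3.3: Pab(L + a)/(6LEI) = 170.2/EI
  θ_D0 = 1177/EI,  θ_E0 = 1243/EI
Flexibility coefficients: a unit moment at one end gives L/(3EI) there and L/(6EI) at the far end, so f₁₁ = f₂₂ = 4.4/EI and f₁₂ = f₂₁ = 2.2/EI.
Compatibility — zero rotation at each built-in end:
  4.4 M_D + 2.2 M_E = 1177
  2.2 M_D + 4.4 M_E = 1243
Solving the pair gives M_D = 168.4 kN·m and M_E = 198.4 kN·m (hogging).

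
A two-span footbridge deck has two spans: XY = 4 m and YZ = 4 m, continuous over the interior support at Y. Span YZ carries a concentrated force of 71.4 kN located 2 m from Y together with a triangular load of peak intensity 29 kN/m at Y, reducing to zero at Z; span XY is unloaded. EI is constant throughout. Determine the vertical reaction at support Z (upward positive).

Insert a hinge at Y; M_Y is the redundant, and each span becomes simply supported.
Discontinuity in slope at Y on the released structure — sum the simple-span end rotations:
  span YZ: point load 71.4 at a = 2: Pab(L + b)/(6LEI) = 71.4/EI
  span YZ: triangular load, peak 29: w₀L³/(45EI) = 41.24/EI
  relative rotation θ_0 = (0 + 112.6)/EI = 112.6/EI
A unit hogging moment at Y produces rotation L₁/(3EI) + L₂/(3EI) = 2.667/EI.
Compatibility: M_Y·(L₁+L₂)/(3EI) = θ_0, giving M_Y = 42.24 kN·m (hogging).
Span YZ, ΣM about Z: R_Y^{YZ}·4 = 297.5 + 42.24, so R_Y^{YZ} = 84.93 kN and R_Z = 129.4 − 84.93 = 44.47 kN.

R_Z = 44.47 kN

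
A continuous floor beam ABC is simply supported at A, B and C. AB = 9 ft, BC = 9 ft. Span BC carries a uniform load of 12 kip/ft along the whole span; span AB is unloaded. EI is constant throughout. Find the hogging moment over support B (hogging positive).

M_B = 60.75 kip·ft

Insert a hinge at B; M_B is the redundant, and each span becomes simply supported.
Discontinuity in slope at B on the released structure — sum the simple-span end rotations:
  span BC: UDL 12: wL³/(24EI) = 364.5/EI
  relative rotation θ_0 = (0 + 364.5)/EI = 364.5/EI
A unit hogging moment at B produces rotation L₁/(3EI) + L₂/(3EI) = 6/EI.
Compatibility: M_B·(L₁+L₂)/(3EI) = θ_0, giving M_B = 60.75 kip·ft (hogging).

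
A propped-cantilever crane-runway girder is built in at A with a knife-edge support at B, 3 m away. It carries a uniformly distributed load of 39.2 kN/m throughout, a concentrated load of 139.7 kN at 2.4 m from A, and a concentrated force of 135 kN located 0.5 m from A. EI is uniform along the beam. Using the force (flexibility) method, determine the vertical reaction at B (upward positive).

Release the roller at B. Primary structure: cantilever fixed at A.
Free-end deflection of the primary structure under the applied loading (downward +):
  UDL 39.2: wL⁴/(8EI) = 396.9/EI
  point load 139.7 at a = 2.4: Pa²(3L − a)/(6EI) = 885.1/EI
  point load 135 at a = 0.5: Pa²(3L − a)/(6EI) = 47.81/EI
  δ_0 = 1330/EI
Tip deflection under a unit load at B: L³/(3EI) = 9/EI.
The prop prevents deflection at B: R_B = δ_0/δ_{BB} = 1330/9 = 147.8 kN.

R_B = 147.8 kN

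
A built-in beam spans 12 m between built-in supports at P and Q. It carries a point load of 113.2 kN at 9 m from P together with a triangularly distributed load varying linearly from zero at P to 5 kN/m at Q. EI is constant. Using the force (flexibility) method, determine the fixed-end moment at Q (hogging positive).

Release both end moments; the primary structure is a simply-supported span PQ with redundants M_P and M_Q.
On the primary (simply-supported) span, the end slopes from the loading are:
  at P: point load 113.2 at a = 9: Pab(L + b)/(6LEI) = 636.8/EI
  at Q: point load 113.2 at a = 9: Pab(L + a)/(6LEI) = 891.5/EI
  at P: triangular load, peak 5: 7w₀L³/(360EI) = 168/EI
  at Q: triangular load, peak 5: w₀L³/(45EI) = 192/EI
  θ_P0 = 804.8/EI,  θ_Q0 = 1083/EI
Flexibility coefficients: a unit moment at one end gives L/(3EI) there and L/(6EI) at the far end, so f₁₁ = f₂₂ = 4/EI and f₁₂ = f₂₁ = 2/EI.
Compatibility — zero rotation at each built-in end:
  4 M_P + 2 M_Q = 804.8
  2 M_P + 4 M_Q = 1083
Solving the pair gives M_P = 87.67 kN·m and M_Q = 227 kN·m (hogging).

M_Q = 227 kN·m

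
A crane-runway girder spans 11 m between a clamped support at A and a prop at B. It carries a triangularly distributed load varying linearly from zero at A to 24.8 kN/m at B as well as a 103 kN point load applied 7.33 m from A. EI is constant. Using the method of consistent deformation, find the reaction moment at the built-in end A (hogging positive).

Choose R_B as the redundant. The primary structure is the cantilever fixed at A.
Primary-structure tip deflection at B by superposition:
  triangular load, peak 24.8 at the free end: 11w₀L⁴/(120EI) = 33284/EI
  point load 103 at a = 7.33: Pa²(3L − a)/(6EI) = 23677/EI
  δ_0 = 56960/EI
Flexibility coefficient — unit upward force at B: δ_{BB} = L³/(3EI) = 443.7/EI.
Compatibility at B: δ_0 − R_B·δ_{BB} = 0, so R_B = 56960/443.7 = 128.4 kN.
Moment equilibrium about A: M_A = Σ(load moments about A) − R_B·L = 1755 − 128.4×11 = 343 kN·m.

M_A = 343 kN·m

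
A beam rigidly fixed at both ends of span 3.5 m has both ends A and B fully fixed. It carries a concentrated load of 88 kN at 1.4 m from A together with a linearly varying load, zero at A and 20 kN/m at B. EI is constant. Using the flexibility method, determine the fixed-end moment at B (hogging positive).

M_B = 41.82 kN·m

Take the two fixed-end moments M_A, M_B as redundants; the released structure is the simple span AB.
Simple-span end rotations at A and B under the given loads:
  at A: point load 88 at a = 1.4: Pab(L + b)/(6LEI) = 68.99/EI
  at B: point load 88 at a = 1.4: Pab(L + a)/(6LEI) = 60.37/EI
  at A: triangular load, peak 20: 7w₀L³/(360EI) = 16.67/EI
  at B: triangular load, peak 20: w₀L³/(45EI) = 19.06/EI
  θ_A0 = 85.67/EI,  θ_B0 = 79.42/EI
Flexibility coefficients: a unit moment at one end gives L/(3EI) there and L/(6EI) at the far end, so f₁₁ = f₂₂ = 1.167/EI and f₁₂ = f₂₁ = 0.5833/EI.
Compatibility — zero rotation at each built-in end:
  1.167 M_A + 0.5833 M_B = 85.67
  0.5833 M_A + 1.167 M_B = 79.42
Solving the pair gives M_A = 52.52 kN·m and M_B = 41.82 kN·m (hogging).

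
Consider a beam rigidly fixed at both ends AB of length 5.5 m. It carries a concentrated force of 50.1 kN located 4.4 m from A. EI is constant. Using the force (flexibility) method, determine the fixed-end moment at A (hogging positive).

M_A = 8.818 kN·m

Release both end moments; the primary structure is a simply-supported span AB with redundants M_A and M_B.
On the primary (simply-supported) span, the end slopes from the loading are:
  at A: point load 50.1 at a = 4.4: Pab(L + b)/(6LEI) = 48.5/EI
  at B: point load 50.1 at a = 4.4: Pab(L + a)/(6LEI) = 72.75/EI
  θ_A0 = 48.5/EI,  θ_B0 = 72.75/EI
Flexibility coefficients: a unit moment at one end gives L/(3EI) there and L/(6EI) at the far end, so f₁₁ = f₂₂ = 1.833/EI and f₁₂ = f₂₁ = 0.9167/EI.
Compatibility — zero rotation at each built-in end:
  1.833 M_A + 0.9167 M_B = 48.5
  0.9167 M_A + 1.833 M_B = 72.75
Solving the pair gives M_A = 8.818 kN·m and M_B = 35.27 kN·m (hogging).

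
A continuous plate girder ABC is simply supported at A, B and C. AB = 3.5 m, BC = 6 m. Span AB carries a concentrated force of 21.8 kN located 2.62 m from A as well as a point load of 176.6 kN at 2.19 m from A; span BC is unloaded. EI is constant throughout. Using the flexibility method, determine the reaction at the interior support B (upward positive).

Insert a hinge at B; M_B is the redundant, and each span becomes simply supported.
Discontinuity in slope at B on the released structure — sum the simple-span end rotations:
  span AB: point load 21.8 at a = 2.62: Pab(L + a)/(6LEI) = 14.65/EI
  span AB: point load 176.6 at a = 2.19: Pab(L + a)/(6LEI) = 137.3/EI
  relative rotation θ_0 = (151.9 + 0)/EI = 151.9/EI
A unit hogging moment at B produces rotation L₁/(3EI) + L₂/(3EI) = 3.167/EI.
Slope continuity at B: θ_0 = M_B·3.167/EI, so M_B = 151.9/3.167 = 47.98 kN·m (hogging).
Span AB, ΣM about A with M_B applied at B: R_B^{AB}·3.5 = 443.9 + 47.98, so R_B^{AB} = 140.5 kN and R_A = 198.4 − 140.5 = 57.87 kN.
Span BC, ΣM about C: R_B^{BC}·6 = 0 + 47.98, so R_B^{BC} = 7.996 kN and R_C = 0 − 7.996 = -7.996 kN.
R_B = 140.5 + 7.996 = 148.5 kN.

R_B = 148.5 kN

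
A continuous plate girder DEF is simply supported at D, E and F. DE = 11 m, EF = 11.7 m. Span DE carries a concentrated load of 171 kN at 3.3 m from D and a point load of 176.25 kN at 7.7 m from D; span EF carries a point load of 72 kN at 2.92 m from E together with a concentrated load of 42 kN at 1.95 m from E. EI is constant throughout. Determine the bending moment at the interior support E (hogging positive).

M_E = 395.5 kN·m

Insert a hinge at E; M_E is the redundant, and each span becomes simply supported.
Rotations at E on the released spans (each span's end-slope, ×1/EI):
  span DE: point load 171 at a = 3.3: Pab(L + a)/(6LEI) = 941.4/EI
  span DE: point load 176.25 at a = 7.7: Pab(L + a)/(6LEI) = 1269/EI
  span EF: point load 72 at a = 2.92: Pab(L + b)/(6LEI) = 538.5/EI
  span EF: point load 42 at a = 1.95: Pab(L + b)/(6LEI) = 244/EI
  relative rotation θ_0 = (2210 + 782.5)/EI = 2993/EI
A unit hogging moment at E produces rotation L₁/(3EI) + L₂/(3EI) = 7.567/EI.
Slope continuity at E: θ_0 = M_E·7.567/EI, so M_E = 2993/7.567 = 395.5 kN·m (hogging).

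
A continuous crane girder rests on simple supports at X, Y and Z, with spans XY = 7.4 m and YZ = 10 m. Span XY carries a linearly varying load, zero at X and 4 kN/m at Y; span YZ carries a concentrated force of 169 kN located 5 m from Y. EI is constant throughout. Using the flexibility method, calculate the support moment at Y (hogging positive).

M_Y = 188.3 kN·m

Take M_Y as the redundant. Released structure: two simple spans XY and YZ with a hinge at Y.
Rotations at Y on the released spans (each span's end-slope, ×1/EI):
  span XY: triangular load, peak 4: w₀L³/(45EI) = 36.02/EI
  span YZ: point load 169 at a = 5: Pab(L + b)/(6LEI) = 1056/EI
  relative rotation θ_0 = (36.02 + 1056)/EI = 1092/EI
A unit hogging moment at Y produces rotation L₁/(3EI) + L₂/(3EI) = 5.8/EI.
Compatibility: M_Y·(L₁+L₂)/(3EI) = θ_0, giving M_Y = 188.3 kN·m (hogging).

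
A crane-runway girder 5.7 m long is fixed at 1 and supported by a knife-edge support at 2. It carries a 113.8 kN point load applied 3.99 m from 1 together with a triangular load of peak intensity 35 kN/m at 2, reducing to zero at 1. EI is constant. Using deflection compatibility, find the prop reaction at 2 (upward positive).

R_2 = 119 kN

Take the reaction at 2 as the redundant and release it; the primary structure is a cantilever fixed at 1.
Free-end deflection of the primary structure under the applied loading (downward +):
  point load 113.8 at a = 3.99: Pa²(3L − a)/(6EI) = 3959/EI
  triangular load, peak 35 at the free end: 11w₀L⁴/(120EI) = 3387/EI
  δ_0 = 7345/EI
Flexibility coefficient — unit upward force at 2: δ_{22} = L³/(3EI) = 61.73/EI.
The prop prevents deflection at 2: R_2 = δ_0/δ_{22} = 7345/61.73 = 119 kN.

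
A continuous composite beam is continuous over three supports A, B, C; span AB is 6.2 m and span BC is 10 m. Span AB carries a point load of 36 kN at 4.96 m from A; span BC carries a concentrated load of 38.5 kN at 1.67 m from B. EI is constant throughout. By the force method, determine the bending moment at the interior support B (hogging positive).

Insert a hinge at B; M_B is the redundant, and each span becomes simply supported.
Discontinuity in slope at B on the released structure — sum the simple-span end rotations:
  span AB: point load 36 at a = 4.96: Pab(L + a)/(6LEI) = 66.42/EI
  span BC: point load 38.5 at a = 1.67: Pab(L + b)/(6LEI) = 163.6/EI
  relative rotation θ_0 = (66.42 + 163.6)/EI = 230/EI
A unit hogging moment at B produces rotation L₁/(3EI) + L₂/(3EI) = 5.4/EI.
Slope continuity at B: θ_0 = M_B·5.4/EI, so M_B = 230/5.4 = 42.6 kN·m (hogging).

M_B = 42.6 kN·m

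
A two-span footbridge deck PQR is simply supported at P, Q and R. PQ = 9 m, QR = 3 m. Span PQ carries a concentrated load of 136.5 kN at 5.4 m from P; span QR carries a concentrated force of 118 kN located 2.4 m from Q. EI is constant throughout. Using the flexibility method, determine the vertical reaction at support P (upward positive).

Insert a hinge at Q; M_Q is the redundant, and each span becomes simply supported.
End slopes at the hinge Q, treating each span as simply supported:
  span PQ: point load 136.5 at a = 5.4: Pab(L + a)/(6LEI) = 707.6/EI
  span QR: point load 118 at a = 2.4: Pab(L + b)/(6LEI) = 33.98/EI
  relative rotation θ_0 = (707.6 + 33.98)/EI = 741.6/EI
A unit hogging moment at Q produces rotation L₁/(3EI) + L₂/(3EI) = 4/EI.
Compatibility: M_Q·(L₁+L₂)/(3EI) = θ_0, giving M_Q = 185.4 kN·m (hogging).
Span PQ, ΣM about P with M_Q applied at Q: R_Q^{PQ}·9 = 737.1 + 185.4, so R_Q^{PQ} = 102.5 kN and R_P = 136.5 − 102.5 = 34 kN.

R_P = 34 kN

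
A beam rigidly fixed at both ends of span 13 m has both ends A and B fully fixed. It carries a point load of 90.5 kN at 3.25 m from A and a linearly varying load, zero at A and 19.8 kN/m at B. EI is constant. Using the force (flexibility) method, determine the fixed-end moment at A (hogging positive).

Take the two fixed-end moments M_A, M_B as redundants; the released structure is the simple span AB.
Simple-span end rotations at A and B under the given loads:
  at A: point load 90.5 at a = 3.25: Pab(L + b)/(6LEI) = 836.4/EI
  at B: point load 90.5 at a = 3.25: Pab(L + a)/(6LEI) = 597.4/EI
  at A: triangular load, peak 19.8: 7w₀L³/(360EI) = 845.8/EI
  at B: triangular load, peak 19.8: w₀L³/(45EI) = 966.7/EI
  θ_A0 = 1682/EI,  θ_B0 = 1564/EI
Flexibility coefficients: a unit moment at one end gives L/(3EI) there and L/(6EI) at the far end, so f₁₁ = f₂₂ = 4.333/EI and f₁₂ = f₂₁ = 2.167/EI.
Compatibility — zero rotation at each built-in end:
  4.333 M_A + 2.167 M_B = 1682
  2.167 M_A + 4.333 M_B = 1564
Solving the pair gives M_A = 277 kN·m and M_B = 222.5 kN·m (hogging).

M_A = 277 kN·m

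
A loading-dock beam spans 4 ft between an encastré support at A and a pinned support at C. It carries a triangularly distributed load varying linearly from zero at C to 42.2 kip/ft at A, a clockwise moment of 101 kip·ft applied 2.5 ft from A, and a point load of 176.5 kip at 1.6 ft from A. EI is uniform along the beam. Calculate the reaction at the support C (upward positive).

Take the reaction at C as the redundant and release it; the primary structure is a cantilever fixed at A.
Downward deflection at the released point C due to the loads:
  triangular load, peak 42.2 at the fixed end: w₀L⁴/(30EI) = 360.1/EI
  clockwise couple 101 at a = 2.5: M₀a(2L − a)/(2EI) = 694.4/EI
  point load 176.5 at a = 1.6: Pa²(3L − a)/(6EI) = 783.2/EI
  δ_0 = 1838/EI
Tip deflection under a unit load at C: L³/(3EI) = 21.33/EI.
The prop prevents deflection at C: R_C = δ_0/δ_{CC} = 1838/21.33 = 86.14 kip.

R_C = 86.14 kip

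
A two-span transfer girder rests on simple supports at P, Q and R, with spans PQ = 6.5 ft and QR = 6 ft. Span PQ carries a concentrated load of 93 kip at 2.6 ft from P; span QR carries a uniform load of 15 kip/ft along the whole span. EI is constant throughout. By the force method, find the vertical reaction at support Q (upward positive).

R_Q = 109.5 kip

Insert a hinge at Q; M_Q is the redundant, and each span becomes simply supported.
End slopes at the hinge Q, treating each span as simply supported:
  span PQ: point load 93 at a = 2.6: Pab(L + a)/(6LEI) = 220/EI
  span QR: UDL 15: wL³/(24EI) = 135/EI
  relative rotation θ_0 = (220 + 135)/EI = 355/EI
A unit hogging moment at Q produces rotation L₁/(3EI) + L₂/(3EI) = 4.167/EI.
Compatibility: M_Q·(L₁+L₂)/(3EI) = θ_0, giving M_Q = 85.21 kip·ft (hogging).
Span PQ, ΣM about P with M_Q applied at Q: R_Q^{PQ}·6.5 = 241.8 + 85.21, so R_Q^{PQ} = 50.31 kip and R_P = 93 − 50.31 = 42.69 kip.
Span QR, ΣM about R: R_Q^{QR}·6 = 270 + 85.21, so R_Q^{QR} = 59.2 kip and R_R = 90 − 59.2 = 30.8 kip.
R_Q = 50.31 + 59.2 = 109.5 kip.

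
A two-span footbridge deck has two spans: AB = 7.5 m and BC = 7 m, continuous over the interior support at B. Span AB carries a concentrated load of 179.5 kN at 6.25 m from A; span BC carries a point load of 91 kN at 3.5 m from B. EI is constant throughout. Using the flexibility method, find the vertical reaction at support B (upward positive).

R_B = 235.5 kN

Release continuity at B by inserting a hinge; the redundant is the internal moment M_B. The primary structure is two simply-supported spans AB and BC.
End slopes at the hinge B, treating each span as simply supported:
  span AB: point load 179.5 at a = 6.25: Pab(L + a)/(6LEI) = 428.5/EI
  span BC: point load 91 at a = 3.5: Pab(L + b)/(6LEI) = 278.7/EI
  relative rotation θ_0 = (428.5 + 278.7)/EI = 707.2/EI
A unit hogging moment at B produces rotation L₁/(3EI) + L₂/(3EI) = 4.833/EI.
Compatibility: M_B·(L₁+L₂)/(3EI) = θ_0, giving M_B = 146.3 kN·m (hogging).
Span AB, ΣM about A with M_B applied at B: R_B^{AB}·7.5 = 1122 + 146.3, so R_B^{AB} = 169.1 kN and R_A = 179.5 − 169.1 = 10.41 kN.
Span BC, ΣM about C: R_B^{BC}·7 = 318.5 + 146.3, so R_B^{BC} = 66.4 kN and R_C = 91 − 66.4 = 24.6 kN.
R_B = 169.1 + 66.4 = 235.5 kN.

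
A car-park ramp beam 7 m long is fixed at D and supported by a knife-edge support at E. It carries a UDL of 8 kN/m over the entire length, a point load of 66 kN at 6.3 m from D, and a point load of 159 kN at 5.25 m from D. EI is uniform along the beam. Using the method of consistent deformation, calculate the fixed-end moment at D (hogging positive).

M_D = 202.3 kN·m

Choose R_E as the redundant. The primary structure is the cantilever fixed at D.
Deflection at E on the released cantilever, summing each load's contribution:
  UDL 8: wL⁴/(8EI) = 2401/EI
  point load 66 at a = 6.3: Pa²(3L − a)/(6EI) = 6418/EI
  point load 159 at a = 5.25: Pa²(3L − a)/(6EI) = 11504/EI
  δ_0 = 20323/EI
Tip deflection under a unit load at E: L³/(3EI) = 114.3/EI.
Compatibility at E: δ_0 − R_E·δ_{EE} = 0, so R_E = 20323/114.3 = 177.8 kN.
Moment equilibrium about D: M_D = Σ(load moments about D) − R_E·L = 1447 − 177.8×7 = 202.3 kN·m.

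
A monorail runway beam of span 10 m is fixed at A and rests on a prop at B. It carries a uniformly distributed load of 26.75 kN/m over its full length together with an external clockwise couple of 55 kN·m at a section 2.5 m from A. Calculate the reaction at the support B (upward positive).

R_B = 103.9 kN

Remove the prop at B; the released (primary) structure is a cantilever built in at A.
Deflection at B on the released cantilever, summing each load's contribution:
  UDL 26.75: wL⁴/(8EI) = 33438/EI
  clockwise couple 55 at a = 2.5: M₀a(2L − a)/(2EI) = 1203/EI
  δ_0 = 34641/EI
Tip deflection under a unit load at B: L³/(3EI) = 333.3/EI.
The prop prevents deflection at B: R_B = δ_0/δ_{BB} = 34641/333.3 = 103.9 kN.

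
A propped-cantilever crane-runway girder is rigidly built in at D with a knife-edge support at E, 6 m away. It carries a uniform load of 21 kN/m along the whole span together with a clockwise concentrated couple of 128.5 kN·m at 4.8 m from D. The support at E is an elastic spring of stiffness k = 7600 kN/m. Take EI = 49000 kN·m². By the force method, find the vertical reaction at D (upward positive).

Release the roller at E. Primary structure: cantilever fixed at D.
Deflection at E on the released cantilever, summing each load's contribution:
  UDL 21: wL⁴/(8EI) = 3402/EI
  clockwise couple 128.5 at a = 4.8: M₀a(2L − a)/(2EI) = 2220/EI
  δ_0 = 5622/EI
Flexibility coefficient — unit upward force at E: δ_{EE} = L³/(3EI) = 72/EI.
With EI = 49000 kN·m²: δ_0 = 0.11474 m and δ_{EE} = 0.001469 m/kN.
Compatibility — the spring shortens by R_E/k under the reaction it provides: δ_0 − R_E·δ_{EE} = R_E/k. With 1/k = 0.000132 m/kN, R_E = δ_0 / (δ_{EE} + 1/k) = 0.11474 / (0.001469 + 0.000132) = 71.67 kN.
Vertical equilibrium: R_D = ΣP − R_E = 126 − 71.67 = 54.33 kN.

R_D = 54.33 kN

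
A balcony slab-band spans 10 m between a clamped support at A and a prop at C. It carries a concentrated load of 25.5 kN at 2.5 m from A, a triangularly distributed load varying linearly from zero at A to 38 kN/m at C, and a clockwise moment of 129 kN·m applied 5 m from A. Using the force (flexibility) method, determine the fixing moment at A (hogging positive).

Choose R_C as the redundant. The primary structure is the cantilever fixed at A.
Primary-structure tip deflection at C by superposition:
  point load 25.5 at a = 2.5: Pa²(3L − a)/(6EI) = 730.5/EI
  triangular load, peak 38 at the free end: 11w₀L⁴/(120EI) = 34833/EI
  clockwise couple 129 at a = 5: M₀a(2L − a)/(2EI) = 4838/EI
  δ_0 = 40401/EI
Flexibility coefficient — unit upward force at C: δ_{CC} = L³/(3EI) = 333.3/EI.
The prop prevents deflection at C: R_C = δ_0/δ_{CC} = 40401/333.3 = 121.2 kN.
Moment equilibrium about A: M_A = Σ(load moments about A) − R_C·L = 1459 − 121.2×10 = 247.4 kN·m.

M_A = 247.4 kN·m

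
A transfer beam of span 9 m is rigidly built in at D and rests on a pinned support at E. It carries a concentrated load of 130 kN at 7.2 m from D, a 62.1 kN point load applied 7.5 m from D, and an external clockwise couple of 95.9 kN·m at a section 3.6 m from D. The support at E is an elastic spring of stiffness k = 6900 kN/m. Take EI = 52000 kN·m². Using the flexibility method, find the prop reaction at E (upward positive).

R_E = 144 kN

Take the reaction at E as the redundant and release it; the primary structure is a cantilever fixed at D.
Free-end deflection of the primary structure under the applied loading (downward +):
  point load 130 at a = 7.2: Pa²(3L − a)/(6EI) = 22239/EI
  point load 62.1 at a = 7.5: Pa²(3L − a)/(6EI) = 11353/EI
  clockwise couple 95.9 at a = 3.6: M₀a(2L − a)/(2EI) = 2486/EI
  δ_0 = 36078/EI
Tip deflection under a unit load at E: L³/(3EI) = 243/EI.
With EI = 52000 kN·m²: δ_0 = 0.6938 m and δ_{EE} = 0.004673 m/kN.
Compatibility — the spring shortens by R_E/k under the reaction it provides: δ_0 − R_E·δ_{EE} = R_E/k. With 1/k = 0.000145 m/kN, R_E = δ_0 / (δ_{EE} + 1/k) = 0.6938 / (0.004673 + 0.000145) = 144 kN.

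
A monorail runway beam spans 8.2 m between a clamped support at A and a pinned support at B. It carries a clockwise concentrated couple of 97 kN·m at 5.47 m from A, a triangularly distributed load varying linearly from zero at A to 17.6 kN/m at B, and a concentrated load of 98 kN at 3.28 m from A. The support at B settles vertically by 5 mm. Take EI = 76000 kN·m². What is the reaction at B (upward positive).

R_B = 73.78 kN

Release the roller at B. Primary structure: cantilever fixed at A.
Free-end deflection of the primary structure under the applied loading (downward +):
  clockwise couple 97 at a = 5.47: M₀a(2L − a)/(2EI) = 2900/EI
  triangular load, peak 17.6 at the free end: 11w₀L⁴/(120EI) = 7294/EI
  point load 98 at a = 3.28: Pa²(3L − a)/(6EI) = 3746/EI
  δ_0 = 13940/EI
Tip deflection under a unit load at B: L³/(3EI) = 183.8/EI.
With EI = 76000 kN·m²: δ_0 = 0.18342 m and δ_{BB} = 0.002418 m/kN.
Compatibility — the beam at B must follow the support down by 0.005 m: δ_0 − R_B·δ_{BB} = 0.005, so R_B = (0.18342 − 0.005)/0.002418 = 73.78 kN.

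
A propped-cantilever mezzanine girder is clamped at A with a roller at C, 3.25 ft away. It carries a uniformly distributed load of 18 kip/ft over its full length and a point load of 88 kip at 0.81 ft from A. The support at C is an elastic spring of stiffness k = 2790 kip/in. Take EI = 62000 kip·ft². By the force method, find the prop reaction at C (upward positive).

Remove the prop at C; the released (primary) structure is a cantilever built in at A.
Downward deflection at the released point C due to the loads:
  UDL 18: wL⁴/(8EI) = 251/EI
  point load 88 at a = 0.81: Pa²(3L − a)/(6EI) = 86.03/EI
  δ_0 = 337.1/EI
Flexibility coefficient — unit upward force at C: δ_{CC} = L³/(3EI) = 11.44/EI.
With EI = 62000 kip·ft²: δ_0 = 0.005436 ft and δ_{CC} = 0.000185 ft/kip.
Compatibility — the spring shortens by R_C/k under the reaction it provides: δ_0 − R_C·δ_{CC} = R_C/k. With 1/k = 1/(2790×12) ft/kip = 0.00003 ft/kip, R_C = δ_0 / (δ_{CC} + 1/k) = 0.005436 / (0.000185 + 0.00003) = 25.35 kip.

R_C = 25.35 kip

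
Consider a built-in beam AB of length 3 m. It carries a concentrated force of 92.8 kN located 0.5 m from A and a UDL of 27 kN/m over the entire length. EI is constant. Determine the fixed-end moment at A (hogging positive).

Take the two fixed-end moments M_A, M_B as redundants; the released structure is the simple span AB.
Simple-span end rotations at A and B under the given loads:
  at A: point load 92.8 at a = 0.5: Pab(L + b)/(6LEI) = 35.44/EI
  at B: point load 92.8 at a = 0.5: Pab(L + a)/(6LEI) = 22.56/EI
  at A: UDL 27: wL³/(24EI) = 30.38/EI
  at B: UDL 27: wL³/(24EI) = 30.38/EI
  θ_A0 = 65.82/EI,  θ_B0 = 52.93/EI
Flexibility coefficients: a unit moment at one end gives L/(3EI) there and L/(6EI) at the far end, so f₁₁ = f₂₂ = 1/EI and f₁₂ = f₂₁ = 0.5/EI.
Compatibility — zero rotation at each built-in end:
  1 M_A + 0.5 M_B = 65.82
  0.5 M_A + 1 M_B = 52.93
Solving the pair gives M_A = 52.47 kN·m and M_B = 26.69 kN·m (hogging).

M_A = 52.47 kN·m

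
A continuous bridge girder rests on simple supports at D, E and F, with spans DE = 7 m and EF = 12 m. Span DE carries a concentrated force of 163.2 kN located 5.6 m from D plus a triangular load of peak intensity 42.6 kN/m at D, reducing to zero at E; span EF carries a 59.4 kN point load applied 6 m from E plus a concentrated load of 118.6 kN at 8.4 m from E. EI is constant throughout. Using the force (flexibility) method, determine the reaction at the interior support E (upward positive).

R_E = 316.2 kN

Insert a hinge at E; M_E is the redundant, and each span becomes simply supported.
End slopes at the hinge E, treating each span as simply supported:
  span DE: point load 163.2 at a = 5.6: Pab(L + a)/(6LEI) = 383.8/EI
  span DE: triangular load, peak 42.6: 7w₀L³/(360EI) = 284.1/EI
  span EF: point load 59.4 at a = 6: Pab(L + b)/(6LEI) = 534.6/EI
  span EF: point load 118.6 at a = 8.4: Pab(L + b)/(6LEI) = 777.1/EI
  relative rotation θ_0 = (668 + 1312)/EI = 1980/EI
A unit hogging moment at E produces rotation L₁/(3EI) + L₂/(3EI) = 6.333/EI.
Slope continuity at E: θ_0 = M_E·6.333/EI, so M_E = 1980/6.333 = 312.6 kN·m (hogging).
Span DE, ΣM about D with M_E applied at E: R_E^{DE}·7 = 1262 + 312.6, so R_E^{DE} = 224.9 kN and R_D = 312.3 − 224.9 = 87.39 kN.
Span EF, ΣM about F: R_E^{EF}·12 = 783.4 + 312.6, so R_E^{EF} = 91.33 kN and R_F = 178 − 91.33 = 86.67 kN.
R_E = 224.9 + 91.33 = 316.2 kN.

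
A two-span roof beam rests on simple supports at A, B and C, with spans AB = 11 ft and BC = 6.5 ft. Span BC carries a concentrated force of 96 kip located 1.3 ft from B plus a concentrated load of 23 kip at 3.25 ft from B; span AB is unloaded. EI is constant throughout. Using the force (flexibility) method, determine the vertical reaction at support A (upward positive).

R_A = -3.981 kip

Insert a hinge at B; M_B is the redundant, and each span becomes simply supported.
Discontinuity in slope at B on the released structure — sum the simple-span end rotations:
  span BC: point load 96 at a = 1.3: Pab(L + b)/(6LEI) = 194.7/EI
  span BC: point load 23 at a = 3.25: Pab(L + b)/(6LEI) = 60.73/EI
  relative rotation θ_0 = (0 + 255.4)/EI = 255.4/EI
A unit hogging moment at B produces rotation L₁/(3EI) + L₂/(3EI) = 5.833/EI.
Slope continuity at B: θ_0 = M_B·5.833/EI, so M_B = 255.4/5.833 = 43.79 kip·ft (hogging).
Span AB, ΣM about A with M_B applied at B: R_B^{AB}·11 = 0 + 43.79, so R_B^{AB} = 3.981 kip and R_A = 0 − 3.981 = -3.981 kip.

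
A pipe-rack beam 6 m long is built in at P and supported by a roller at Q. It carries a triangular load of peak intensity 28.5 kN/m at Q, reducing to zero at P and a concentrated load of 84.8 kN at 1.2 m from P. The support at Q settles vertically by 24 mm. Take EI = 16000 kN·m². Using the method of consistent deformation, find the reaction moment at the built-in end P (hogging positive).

M_P = 165.1 kN·m

Release the roller at Q. Primary structure: cantilever fixed at P.
Primary-structure tip deflection at Q by superposition:
  triangular load, peak 28.5 at the free end: 11w₀L⁴/(120EI) = 3386/EI
  point load 84.8 at a = 1.2: Pa²(3L − a)/(6EI) = 341.9/EI
  δ_0 = 3728/EI
Tip deflection under a unit load at Q: L³/(3EI) = 72/EI.
With EI = 16000 kN·m²: δ_0 = 0.23298 m and δ_{QQ} = 0.0045 m/kN.
Compatibility — the beam at Q must follow the support down by 0.024 m: δ_0 − R_Q·δ_{QQ} = 0.024, so R_Q = (0.23298 − 0.024)/0.0045 = 46.44 kN.
Moment equilibrium about P: M_P = Σ(load moments about P) − R_Q·L = 443.8 − 46.44×6 = 165.1 kN·m.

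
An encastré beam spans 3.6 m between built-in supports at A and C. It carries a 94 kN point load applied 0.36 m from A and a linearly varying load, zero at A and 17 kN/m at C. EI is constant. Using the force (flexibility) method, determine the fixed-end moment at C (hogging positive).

M_C = 14.06 kN·m

Release both end moments; the primary structure is a simply-supported span AC with redundants M_A and M_C.
Simple-span end rotations at A and C under the given loads:
  at A: point load 94 at a = 0.36: Pab(L + b)/(6LEI) = 34.72/EI
  at C: point load 94 at a = 0.36: Pab(L + a)/(6LEI) = 20.1/EI
  at A: triangular load, peak 17: 7w₀L³/(360EI) = 15.42/EI
  at C: triangular load, peak 17: w₀L³/(45EI) = 17.63/EI
  θ_A0 = 50.14/EI,  θ_C0 = 37.73/EI
Flexibility coefficients: a unit moment at one end gives L/(3EI) there and L/(6EI) at the far end, so f₁₁ = f₂₂ = 1.2/EI and f₁₂ = f₂₁ = 0.6/EI.
Compatibility — zero rotation at each built-in end:
  1.2 M_A + 0.6 M_C = 50.14
  0.6 M_A + 1.2 M_C = 37.73
Solving the pair gives M_A = 34.75 kN·m and M_C = 14.06 kN·m (hogging).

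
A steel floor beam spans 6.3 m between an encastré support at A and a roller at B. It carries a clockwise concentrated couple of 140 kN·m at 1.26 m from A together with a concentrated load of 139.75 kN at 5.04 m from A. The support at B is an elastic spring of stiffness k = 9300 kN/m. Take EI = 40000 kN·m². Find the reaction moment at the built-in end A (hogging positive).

M_A = 183 kN·m

Take the reaction at B as the redundant and release it; the primary structure is a cantilever fixed at A.
Primary-structure tip deflection at B by superposition:
  clockwise couple 140 at a = 1.26: M₀a(2L − a)/(2EI) = 1000/EI
  point load 139.75 at a = 5.04: Pa²(3L − a)/(6EI) = 8200/EI
  δ_0 = 9200/EI
Tip deflection under a unit load at B: L³/(3EI) = 83.35/EI.
With EI = 40000 kN·m²: δ_0 = 0.23001 m and δ_{BB} = 0.002084 m/kN.
Compatibility — the spring shortens by R_B/k under the reaction it provides: δ_0 − R_B·δ_{BB} = R_B/k. With 1/k = 0.000108 m/kN, R_B = δ_0 / (δ_{BB} + 1/k) = 0.23001 / (0.002084 + 0.000108) = 105 kN.
Moment equilibrium about A: M_A = Σ(load moments about A) − R_B·L = 844.3 − 105×6.3 = 183 kN·m.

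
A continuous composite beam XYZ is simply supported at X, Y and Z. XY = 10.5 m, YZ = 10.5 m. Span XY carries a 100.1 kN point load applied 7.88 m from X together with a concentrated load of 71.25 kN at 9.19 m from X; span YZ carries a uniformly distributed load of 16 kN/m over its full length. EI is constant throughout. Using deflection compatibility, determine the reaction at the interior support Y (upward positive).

Release continuity at Y by inserting a hinge; the redundant is the internal moment M_Y. The primary structure is two simply-supported spans XY and YZ.
End slopes at the hinge Y, treating each span as simply supported:
  span XY: point load 100.1 at a = 7.88: Pab(L + a)/(6LEI) = 602.9/EI
  span XY: point load 71.25 at a = 9.19: Pab(L + a)/(6LEI) = 268.1/EI
  span YZ: UDL 16: wL³/(24EI) = 771.8/EI
  relative rotation θ_0 = (871 + 771.8)/EI = 1643/EI
A unit hogging moment at Y produces rotation L₁/(3EI) + L₂/(3EI) = 7/EI.
Compatibility: M_Y·(L₁+L₂)/(3EI) = θ_0, giving M_Y = 234.7 kN·m (hogging).
Span XY, ΣM about X with M_Y applied at Y: R_Y^{XY}·10.5 = 1444 + 234.7, so R_Y^{XY} = 159.8 kN and R_X = 171.3 − 159.8 = 11.52 kN.
Span YZ, ΣM about Z: R_Y^{YZ}·10.5 = 882 + 234.7, so R_Y^{YZ} = 106.4 kN and R_Z = 168 − 106.4 = 61.65 kN.
R_Y = 159.8 + 106.4 = 266.2 kN.

R_Y = 266.2 kN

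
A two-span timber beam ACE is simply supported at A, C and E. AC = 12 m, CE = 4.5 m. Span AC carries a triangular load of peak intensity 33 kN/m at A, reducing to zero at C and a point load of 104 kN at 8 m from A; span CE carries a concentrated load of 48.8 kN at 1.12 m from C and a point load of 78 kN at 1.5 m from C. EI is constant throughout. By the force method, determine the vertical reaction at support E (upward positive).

R_E = -50.12 kN

Take M_C as the redundant. Released structure: two simple spans AC and CE with a hinge at C.
End slopes at the hinge C, treating each span as simply supported:
  span AC: triangular load, peak 33: 7w₀L³/(360EI) = 1109/EI
  span AC: point load 104 at a = 8: Pab(L + a)/(6LEI) = 924.4/EI
  span CE: point load 48.8 at a = 1.12: Pab(L + b)/(6LEI) = 53.92/EI
  span CE: point load 78 at a = 1.5: Pab(L + b)/(6LEI) = 97.5/EI
  relative rotation θ_0 = (2033 + 151.4)/EI = 2185/EI
A unit hogging moment at C produces rotation L₁/(3EI) + L₂/(3EI) = 5.5/EI.
Compatibility: M_C·(L₁+L₂)/(3EI) = θ_0, giving M_C = 397.2 kN·m (hogging).
Span CE, ΣM about E: R_C^{CE}·4.5 = 398.9 + 397.2, so R_C^{CE} = 176.9 kN and R_E = 126.8 − 176.9 = -50.12 kN.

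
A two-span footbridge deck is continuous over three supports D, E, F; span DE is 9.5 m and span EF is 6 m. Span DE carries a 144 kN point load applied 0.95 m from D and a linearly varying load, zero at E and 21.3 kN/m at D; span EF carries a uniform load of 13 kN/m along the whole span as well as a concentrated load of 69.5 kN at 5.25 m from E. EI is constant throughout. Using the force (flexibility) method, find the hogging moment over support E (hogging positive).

Take M_E as the redundant. Released structure: two simple spans DE and EF with a hinge at E.
End slopes at the hinge E, treating each span as simply supported:
  span DE: point load 144 at a = 0.95: Pab(L + a)/(6LEI) = 214.4/EI
  span DE: triangular load, peak 21.3: 7w₀L³/(360EI) = 355.1/EI
  span EF: UDL 13: wL³/(24EI) = 117/EI
  span EF: point load 69.5 at a = 5.25: Pab(L + b)/(6LEI) = 51.31/EI
  relative rotation θ_0 = (569.5 + 168.3)/EI = 737.8/EI
A unit hogging moment at E produces rotation L₁/(3EI) + L₂/(3EI) = 5.167/EI.
Slope continuity at E: θ_0 = M_E·5.167/EI, so M_E = 737.8/5.167 = 142.8 kN·m (hogging).

M_E = 142.8 kN·m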